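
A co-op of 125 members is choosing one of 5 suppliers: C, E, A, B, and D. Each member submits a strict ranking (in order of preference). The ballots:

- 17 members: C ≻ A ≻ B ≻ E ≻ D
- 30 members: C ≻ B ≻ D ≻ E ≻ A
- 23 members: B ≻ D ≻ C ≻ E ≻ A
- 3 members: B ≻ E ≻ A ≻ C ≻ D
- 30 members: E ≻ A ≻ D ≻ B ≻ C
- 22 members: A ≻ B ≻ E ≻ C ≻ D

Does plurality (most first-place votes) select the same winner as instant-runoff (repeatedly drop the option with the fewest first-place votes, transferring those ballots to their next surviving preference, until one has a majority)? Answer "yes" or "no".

no

Plurality — first-place votes: C 47, E 30, A 22, B 26, D 0. Winner: C.
Instant-runoff — R1 C 47, E 30, A 22, B 26, D 0 (D out); R2 C 47, E 30, A 22, B 26 (A out); R3 C 47, E 30, B 48 (E out); R4 C 47, B 78 (B winner). Winner: B.
The two methods disagree.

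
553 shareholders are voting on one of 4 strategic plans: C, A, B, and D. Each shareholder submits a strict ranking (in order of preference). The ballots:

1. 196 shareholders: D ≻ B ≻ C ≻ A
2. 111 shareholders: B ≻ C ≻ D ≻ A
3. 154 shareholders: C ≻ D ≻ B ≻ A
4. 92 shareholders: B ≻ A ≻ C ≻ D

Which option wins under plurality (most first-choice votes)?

B

First-place votes: C 154, A 0, B 203, D 196.
B has the most first-place votes.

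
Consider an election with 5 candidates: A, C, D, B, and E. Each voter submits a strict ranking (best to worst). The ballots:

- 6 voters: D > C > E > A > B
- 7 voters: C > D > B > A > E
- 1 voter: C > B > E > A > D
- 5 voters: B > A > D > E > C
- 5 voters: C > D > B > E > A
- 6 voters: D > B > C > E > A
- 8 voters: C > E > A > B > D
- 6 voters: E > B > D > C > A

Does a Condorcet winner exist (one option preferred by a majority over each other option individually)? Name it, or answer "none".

D

D vs A: 30–14 for D.
D vs C: 23–21 for D.
D vs B: 24–20 for D.
D vs E: 29–15 for D.
D beats every other option head-to-head.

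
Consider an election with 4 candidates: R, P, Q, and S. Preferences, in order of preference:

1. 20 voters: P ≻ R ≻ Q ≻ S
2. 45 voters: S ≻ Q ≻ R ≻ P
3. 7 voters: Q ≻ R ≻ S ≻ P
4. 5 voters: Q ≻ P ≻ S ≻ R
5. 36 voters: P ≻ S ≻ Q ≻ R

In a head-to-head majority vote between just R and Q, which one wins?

Voters preferring R to Q: 20; preferring Q to R: 93.
Q wins the head-to-head.

Q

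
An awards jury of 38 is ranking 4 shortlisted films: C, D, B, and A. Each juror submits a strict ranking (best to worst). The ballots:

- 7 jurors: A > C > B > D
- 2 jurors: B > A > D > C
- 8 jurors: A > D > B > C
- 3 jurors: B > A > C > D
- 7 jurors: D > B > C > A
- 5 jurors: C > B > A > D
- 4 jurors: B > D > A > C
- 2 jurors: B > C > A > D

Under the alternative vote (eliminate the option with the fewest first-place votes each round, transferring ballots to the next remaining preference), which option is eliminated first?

Round 1: C 5, D 7, B 11, A 15. Eliminate C.

C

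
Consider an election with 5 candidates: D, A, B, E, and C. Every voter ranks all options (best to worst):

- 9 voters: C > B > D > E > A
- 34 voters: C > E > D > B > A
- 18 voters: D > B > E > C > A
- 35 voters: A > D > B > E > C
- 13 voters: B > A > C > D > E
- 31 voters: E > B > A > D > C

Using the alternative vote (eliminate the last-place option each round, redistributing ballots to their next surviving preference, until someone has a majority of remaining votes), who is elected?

Round 1: D 18, A 35, B 13, E 31, C 43. Eliminate B.
Round 2: D 18, A 48, E 31, C 43. Eliminate D.
Round 3: A 48, E 49, C 43. Eliminate C.
Round 4: A 48, E 92. E has a majority.

E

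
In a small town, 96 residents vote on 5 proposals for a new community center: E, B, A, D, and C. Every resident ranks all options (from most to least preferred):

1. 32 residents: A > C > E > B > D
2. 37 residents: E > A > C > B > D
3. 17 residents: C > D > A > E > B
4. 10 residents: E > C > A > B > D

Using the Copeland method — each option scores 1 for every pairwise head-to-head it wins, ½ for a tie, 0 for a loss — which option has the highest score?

A

E: beats B and D; loses to A and C → score 2.
B: beats D; loses to E, A, and C → score 1.
A: beats E, B, D, and C → score 4.
D: loses to E, B, A, and C → score 0.
C: beats E, B, and D; loses to A → score 3.
A has the best pairwise record.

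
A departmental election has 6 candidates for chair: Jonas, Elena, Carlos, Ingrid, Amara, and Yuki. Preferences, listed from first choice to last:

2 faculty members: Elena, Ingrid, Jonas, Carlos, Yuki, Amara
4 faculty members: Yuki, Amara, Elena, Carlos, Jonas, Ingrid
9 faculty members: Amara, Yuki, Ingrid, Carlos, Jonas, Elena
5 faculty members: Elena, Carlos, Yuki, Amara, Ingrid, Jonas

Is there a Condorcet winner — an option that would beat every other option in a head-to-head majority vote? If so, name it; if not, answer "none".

Yuki vs Jonas: 18–2 for Yuki.
Yuki vs Elena: 13–7 for Yuki.
Yuki vs Carlos: 13–7 for Yuki.
Yuki vs Ingrid: 18–2 for Yuki.
Yuki vs Amara: 11–9 for Yuki.
Yuki beats every other option head-to-head.

Yuki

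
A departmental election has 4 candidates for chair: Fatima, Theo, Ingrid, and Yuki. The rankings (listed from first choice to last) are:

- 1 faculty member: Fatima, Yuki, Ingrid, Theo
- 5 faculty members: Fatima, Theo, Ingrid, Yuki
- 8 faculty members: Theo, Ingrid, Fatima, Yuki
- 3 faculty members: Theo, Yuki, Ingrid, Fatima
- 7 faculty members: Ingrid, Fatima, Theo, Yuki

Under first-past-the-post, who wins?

Theo

First-place votes: Fatima 6, Theo 11, Ingrid 7, Yuki 0.
Theo has the most first-place votes.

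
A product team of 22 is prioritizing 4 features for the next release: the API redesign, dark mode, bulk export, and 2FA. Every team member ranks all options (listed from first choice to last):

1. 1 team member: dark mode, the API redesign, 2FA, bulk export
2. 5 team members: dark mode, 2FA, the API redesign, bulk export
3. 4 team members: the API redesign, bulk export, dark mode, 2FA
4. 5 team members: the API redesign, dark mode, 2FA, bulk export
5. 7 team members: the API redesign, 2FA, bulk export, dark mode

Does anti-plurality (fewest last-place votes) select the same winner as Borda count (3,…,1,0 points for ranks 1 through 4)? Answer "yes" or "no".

yes

Anti-plurality — last-place votes: the API redesign 0, dark mode 7, bulk export 11, 2FA 4. Winner: the API redesign.
Borda — scores: the API redesign 55, dark mode 32, bulk export 15, 2FA 30. Winner: the API redesign.
The two methods agree.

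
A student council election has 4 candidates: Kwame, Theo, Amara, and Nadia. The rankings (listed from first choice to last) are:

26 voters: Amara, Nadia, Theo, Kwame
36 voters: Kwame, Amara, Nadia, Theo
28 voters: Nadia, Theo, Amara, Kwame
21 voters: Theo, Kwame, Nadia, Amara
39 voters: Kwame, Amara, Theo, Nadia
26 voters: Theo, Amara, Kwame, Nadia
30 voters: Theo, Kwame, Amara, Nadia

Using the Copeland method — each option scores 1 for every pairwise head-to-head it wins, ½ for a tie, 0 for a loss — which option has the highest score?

Theo

Kwame: beats Amara and Nadia; loses to Theo → score 2.
Theo: beats Kwame, Amara, and Nadia → score 3.
Amara: beats Nadia; loses to Kwame and Theo → score 1.
Nadia: loses to Kwame, Theo, and Amara → score 0.
Theo has the best pairwise record.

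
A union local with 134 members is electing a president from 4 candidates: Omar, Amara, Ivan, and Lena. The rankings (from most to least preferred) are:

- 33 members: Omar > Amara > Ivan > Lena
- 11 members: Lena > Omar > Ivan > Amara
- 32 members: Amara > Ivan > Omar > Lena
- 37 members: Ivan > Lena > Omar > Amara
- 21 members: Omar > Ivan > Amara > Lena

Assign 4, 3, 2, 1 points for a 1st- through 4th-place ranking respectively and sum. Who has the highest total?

Ivan

Omar: 33·4 + 11·3 + 32·2 + 37·2 + 21·4 = 387
Amara: 33·3 + 11·1 + 32·4 + 37·1 + 21·2 = 317
Ivan: 33·2 + 11·2 + 32·3 + 37·4 + 21·3 = 395
Lena: 33·1 + 11·4 + 32·1 + 37·3 + 21·1 = 241
Ivan has the highest Borda score (395).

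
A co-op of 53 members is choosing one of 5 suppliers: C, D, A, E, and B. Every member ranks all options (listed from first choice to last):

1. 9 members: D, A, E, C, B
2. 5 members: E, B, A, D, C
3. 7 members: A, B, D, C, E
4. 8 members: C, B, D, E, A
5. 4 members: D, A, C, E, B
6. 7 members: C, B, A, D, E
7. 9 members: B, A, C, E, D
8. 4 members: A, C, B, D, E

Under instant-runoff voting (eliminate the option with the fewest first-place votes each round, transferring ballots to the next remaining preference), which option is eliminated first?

E

Round 1: C 15, D 13, A 11, E 5, B 9. Eliminate E.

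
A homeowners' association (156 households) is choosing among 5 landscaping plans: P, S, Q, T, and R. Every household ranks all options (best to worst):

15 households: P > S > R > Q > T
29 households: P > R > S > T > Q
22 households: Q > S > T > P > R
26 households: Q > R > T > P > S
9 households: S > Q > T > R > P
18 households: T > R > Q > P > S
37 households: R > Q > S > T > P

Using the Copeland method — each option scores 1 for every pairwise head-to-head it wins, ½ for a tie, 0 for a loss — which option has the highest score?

R

P: beats S; loses to Q, T, and R → score 1.
S: beats T; loses to P, Q, and R → score 1.
Q: beats P, S, and T; loses to R → score 3.
T: beats P; loses to S, Q, and R → score 1.
R: beats P, S, Q, and T → score 4.
R has the best pairwise record.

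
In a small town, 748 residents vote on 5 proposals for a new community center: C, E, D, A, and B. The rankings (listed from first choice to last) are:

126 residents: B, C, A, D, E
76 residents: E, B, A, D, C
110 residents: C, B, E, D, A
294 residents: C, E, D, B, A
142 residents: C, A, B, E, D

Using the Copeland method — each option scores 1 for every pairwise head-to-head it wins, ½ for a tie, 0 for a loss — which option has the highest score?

C

C: beats E, D, A, and B → score 4.
E: beats D and A; loses to C and B → score 2.
D: beats A; loses to C, E, and B → score 1.
A: loses to C, E, D, and B → score 0.
B: beats E, D, and A; loses to C → score 3.
C has the best pairwise record.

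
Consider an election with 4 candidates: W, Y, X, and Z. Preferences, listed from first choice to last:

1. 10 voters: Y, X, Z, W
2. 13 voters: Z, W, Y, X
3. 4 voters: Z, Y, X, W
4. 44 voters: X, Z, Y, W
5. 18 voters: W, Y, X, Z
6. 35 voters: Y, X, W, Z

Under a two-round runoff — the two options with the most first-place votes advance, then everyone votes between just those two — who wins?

Round 1 first-place votes: W 18, Y 45, X 44, Z 17.
Y and X advance.
Runoff: Y is preferred to X by 80 voters; X by 44.
Y wins the runoff.

Y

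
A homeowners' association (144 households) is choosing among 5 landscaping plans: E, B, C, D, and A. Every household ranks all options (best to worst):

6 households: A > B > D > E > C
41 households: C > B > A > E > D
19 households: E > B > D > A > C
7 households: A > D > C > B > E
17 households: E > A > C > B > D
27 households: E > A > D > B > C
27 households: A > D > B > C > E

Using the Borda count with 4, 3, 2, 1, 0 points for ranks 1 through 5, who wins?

A

E: 6·1 + 41·1 + 19·4 + 7·0 + 17·4 + 27·4 + 27·0 = 299
B: 6·3 + 41·3 + 19·3 + 7·1 + 17·1 + 27·1 + 27·2 = 303
C: 6·0 + 41·4 + 19·0 + 7·2 + 17·2 + 27·0 + 27·1 = 239
D: 6·2 + 41·0 + 19·2 + 7·3 + 17·0 + 27·2 + 27·3 = 206
A: 6·4 + 41·2 + 19·1 + 7·4 + 17·3 + 27·3 + 27·4 = 393
A has the highest Borda score (393).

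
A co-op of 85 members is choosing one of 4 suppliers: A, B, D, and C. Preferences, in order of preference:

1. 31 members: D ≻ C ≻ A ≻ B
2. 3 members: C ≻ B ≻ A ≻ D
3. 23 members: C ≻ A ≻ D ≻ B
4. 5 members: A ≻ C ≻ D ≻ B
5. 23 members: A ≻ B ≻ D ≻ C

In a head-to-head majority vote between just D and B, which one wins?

Voters preferring D to B: 59; preferring B to D: 26.
D wins the head-to-head.

D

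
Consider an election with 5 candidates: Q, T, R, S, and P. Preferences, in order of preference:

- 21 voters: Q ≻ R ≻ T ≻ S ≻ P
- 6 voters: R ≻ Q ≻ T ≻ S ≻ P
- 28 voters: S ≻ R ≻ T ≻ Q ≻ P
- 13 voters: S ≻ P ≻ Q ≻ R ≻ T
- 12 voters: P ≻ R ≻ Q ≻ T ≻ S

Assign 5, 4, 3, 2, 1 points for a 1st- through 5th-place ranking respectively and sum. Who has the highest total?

Q: 21·5 + 6·4 + 28·2 + 13·3 + 12·3 = 260
T: 21·3 + 6·3 + 28·3 + 13·1 + 12·2 = 202
R: 21·4 + 6·5 + 28·4 + 13·2 + 12·4 = 300
S: 21·2 + 6·2 + 28·5 + 13·5 + 12·1 = 271
P: 21·1 + 6·1 + 28·1 + 13·4 + 12·5 = 167
R has the highest Borda score (300).

R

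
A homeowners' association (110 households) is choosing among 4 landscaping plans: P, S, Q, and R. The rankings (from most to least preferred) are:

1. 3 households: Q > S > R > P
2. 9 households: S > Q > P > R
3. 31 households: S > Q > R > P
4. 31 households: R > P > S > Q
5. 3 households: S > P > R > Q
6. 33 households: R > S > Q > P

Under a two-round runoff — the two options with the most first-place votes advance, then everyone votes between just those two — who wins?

R

Round 1 first-place votes: P 0, S 43, Q 3, R 64.
R and S advance.
Runoff: R is preferred to S by 64 voters; S by 46.
R wins the runoff.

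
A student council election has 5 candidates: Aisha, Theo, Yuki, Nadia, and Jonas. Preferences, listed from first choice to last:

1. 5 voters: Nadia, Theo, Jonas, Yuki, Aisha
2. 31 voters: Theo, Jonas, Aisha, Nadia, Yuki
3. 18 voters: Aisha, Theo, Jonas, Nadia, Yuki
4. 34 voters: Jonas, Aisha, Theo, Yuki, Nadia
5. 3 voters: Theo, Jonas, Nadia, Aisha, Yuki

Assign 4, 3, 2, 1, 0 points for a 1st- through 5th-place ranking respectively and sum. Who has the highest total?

Jonas

Aisha: 5·0 + 31·2 + 18·4 + 34·3 + 3·1 = 239
Theo: 5·3 + 31·4 + 18·3 + 34·2 + 3·4 = 273
Yuki: 5·1 + 31·0 + 18·0 + 34·1 + 3·0 = 39
Nadia: 5·4 + 31·1 + 18·1 + 34·0 + 3·2 = 75
Jonas: 5·2 + 31·3 + 18·2 + 34·4 + 3·3 = 284
Jonas has the highest Borda score (284).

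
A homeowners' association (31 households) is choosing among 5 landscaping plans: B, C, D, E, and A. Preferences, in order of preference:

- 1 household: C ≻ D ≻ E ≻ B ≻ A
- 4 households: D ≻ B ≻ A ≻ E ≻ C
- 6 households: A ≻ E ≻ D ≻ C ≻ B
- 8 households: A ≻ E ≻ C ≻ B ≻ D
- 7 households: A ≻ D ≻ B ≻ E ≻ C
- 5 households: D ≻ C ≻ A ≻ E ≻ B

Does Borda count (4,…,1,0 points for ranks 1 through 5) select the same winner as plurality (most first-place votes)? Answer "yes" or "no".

Borda — scores: B 35, C 41, D 72, E 60, A 102. Winner: A.
Plurality — first-place votes: B 0, C 1, D 9, E 0, A 21. Winner: A.
The two methods agree.

yes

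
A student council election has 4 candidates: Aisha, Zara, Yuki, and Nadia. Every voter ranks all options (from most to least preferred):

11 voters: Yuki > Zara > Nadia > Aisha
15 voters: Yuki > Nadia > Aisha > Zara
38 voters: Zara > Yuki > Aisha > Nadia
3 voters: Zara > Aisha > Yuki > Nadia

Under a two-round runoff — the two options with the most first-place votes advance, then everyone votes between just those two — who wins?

Round 1 first-place votes: Aisha 0, Zara 41, Yuki 26, Nadia 0.
Zara and Yuki advance.
Runoff: Zara is preferred to Yuki by 41 voters; Yuki by 26.
Zara wins the runoff.

Zara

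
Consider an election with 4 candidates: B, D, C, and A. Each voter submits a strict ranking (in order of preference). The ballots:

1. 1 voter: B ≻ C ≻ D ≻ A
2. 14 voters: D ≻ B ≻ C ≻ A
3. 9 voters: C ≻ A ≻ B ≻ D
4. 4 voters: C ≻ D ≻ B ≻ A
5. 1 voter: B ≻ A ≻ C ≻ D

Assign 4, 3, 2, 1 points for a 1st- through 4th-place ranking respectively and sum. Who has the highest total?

C

B: 1·4 + 14·3 + 9·2 + 4·2 + 1·4 = 76
D: 1·2 + 14·4 + 9·1 + 4·3 + 1·1 = 80
C: 1·3 + 14·2 + 9·4 + 4·4 + 1·2 = 85
A: 1·1 + 14·1 + 9·3 + 4·1 + 1·3 = 49
C has the highest Borda score (85).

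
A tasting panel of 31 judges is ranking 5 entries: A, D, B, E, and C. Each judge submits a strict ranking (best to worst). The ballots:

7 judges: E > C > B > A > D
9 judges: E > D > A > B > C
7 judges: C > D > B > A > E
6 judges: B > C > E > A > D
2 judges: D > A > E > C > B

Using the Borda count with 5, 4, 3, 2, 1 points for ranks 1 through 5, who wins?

A: 7·2 + 9·3 + 7·2 + 6·2 + 2·4 = 75
D: 7·1 + 9·4 + 7·4 + 6·1 + 2·5 = 87
B: 7·3 + 9·2 + 7·3 + 6·5 + 2·1 = 92
E: 7·5 + 9·5 + 7·1 + 6·3 + 2·3 = 111
C: 7·4 + 9·1 + 7·5 + 6·4 + 2·2 = 100
E has the highest Borda score (111).

E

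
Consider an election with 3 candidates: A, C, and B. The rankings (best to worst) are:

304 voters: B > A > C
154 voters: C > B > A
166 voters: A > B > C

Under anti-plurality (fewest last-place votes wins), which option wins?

B

Last-place votes: A 154, C 470, B 0.
B is ranked last by the fewest voters, so B wins.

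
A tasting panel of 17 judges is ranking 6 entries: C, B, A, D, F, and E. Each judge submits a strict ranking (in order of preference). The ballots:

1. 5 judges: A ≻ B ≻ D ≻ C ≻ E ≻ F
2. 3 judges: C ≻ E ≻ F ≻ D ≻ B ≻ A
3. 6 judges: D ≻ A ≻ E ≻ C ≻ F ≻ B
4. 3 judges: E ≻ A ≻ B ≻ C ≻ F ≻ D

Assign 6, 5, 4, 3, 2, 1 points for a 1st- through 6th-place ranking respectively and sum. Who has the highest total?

C: 5·3 + 3·6 + 6·3 + 3·3 = 60
B: 5·5 + 3·2 + 6·1 + 3·4 = 49
A: 5·6 + 3·1 + 6·5 + 3·5 = 78
D: 5·4 + 3·3 + 6·6 + 3·1 = 68
F: 5·1 + 3·4 + 6·2 + 3·2 = 35
E: 5·2 + 3·5 + 6·4 + 3·6 = 67
A has the highest Borda score (78).

A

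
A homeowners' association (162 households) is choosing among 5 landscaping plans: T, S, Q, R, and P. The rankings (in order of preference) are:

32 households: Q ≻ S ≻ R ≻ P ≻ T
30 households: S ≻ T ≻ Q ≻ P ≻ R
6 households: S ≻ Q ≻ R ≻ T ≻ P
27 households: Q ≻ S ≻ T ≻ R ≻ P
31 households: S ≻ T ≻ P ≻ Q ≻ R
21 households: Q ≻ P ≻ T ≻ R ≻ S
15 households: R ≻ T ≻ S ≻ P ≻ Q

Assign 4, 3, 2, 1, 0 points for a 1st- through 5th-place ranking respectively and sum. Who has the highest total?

T: 32·0 + 30·3 + 6·1 + 27·2 + 31·3 + 21·2 + 15·3 = 330
S: 32·3 + 30·4 + 6·4 + 27·3 + 31·4 + 21·0 + 15·2 = 475
Q: 32·4 + 30·2 + 6·3 + 27·4 + 31·1 + 21·4 + 15·0 = 429
R: 32·2 + 30·0 + 6·2 + 27·1 + 31·0 + 21·1 + 15·4 = 184
P: 32·1 + 30·1 + 6·0 + 27·0 + 31·2 + 21·3 + 15·1 = 202
S has the highest Borda score (475).

S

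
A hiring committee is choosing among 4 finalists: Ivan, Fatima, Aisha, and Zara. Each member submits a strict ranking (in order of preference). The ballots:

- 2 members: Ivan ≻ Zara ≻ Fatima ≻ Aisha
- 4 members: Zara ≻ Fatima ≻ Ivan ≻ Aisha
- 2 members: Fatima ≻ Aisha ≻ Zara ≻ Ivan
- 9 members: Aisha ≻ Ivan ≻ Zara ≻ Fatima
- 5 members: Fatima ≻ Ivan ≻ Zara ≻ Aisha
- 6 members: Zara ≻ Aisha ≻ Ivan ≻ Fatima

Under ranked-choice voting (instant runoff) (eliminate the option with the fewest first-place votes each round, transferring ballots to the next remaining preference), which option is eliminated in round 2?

Fatima

Round 1: Ivan 2, Fatima 7, Aisha 9, Zara 10. Eliminate Ivan.
Round 2: Fatima 7, Aisha 9, Zara 12. Eliminate Fatima.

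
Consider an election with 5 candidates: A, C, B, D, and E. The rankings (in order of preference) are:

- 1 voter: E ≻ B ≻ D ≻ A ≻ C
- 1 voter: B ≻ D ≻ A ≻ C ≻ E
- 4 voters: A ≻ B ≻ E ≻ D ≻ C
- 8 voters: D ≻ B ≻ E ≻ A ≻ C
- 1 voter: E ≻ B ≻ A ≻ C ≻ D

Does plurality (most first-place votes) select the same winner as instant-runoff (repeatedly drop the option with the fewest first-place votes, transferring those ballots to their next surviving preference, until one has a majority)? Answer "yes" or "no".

yes

Plurality — first-place votes: A 4, C 0, B 1, D 8, E 2. Winner: D.
Instant-runoff — R1 A 4, C 0, B 1, D 8, E 2 (D winner). Winner: D.
The two methods agree.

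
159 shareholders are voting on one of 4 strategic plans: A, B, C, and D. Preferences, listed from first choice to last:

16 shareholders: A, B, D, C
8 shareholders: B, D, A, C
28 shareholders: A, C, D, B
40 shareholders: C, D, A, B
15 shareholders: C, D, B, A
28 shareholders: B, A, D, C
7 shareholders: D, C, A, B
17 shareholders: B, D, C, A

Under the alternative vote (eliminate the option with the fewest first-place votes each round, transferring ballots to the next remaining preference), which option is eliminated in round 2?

Round 1: A 44, B 53, C 55, D 7. Eliminate D.
Round 2: A 44, B 53, C 62. Eliminate A.

A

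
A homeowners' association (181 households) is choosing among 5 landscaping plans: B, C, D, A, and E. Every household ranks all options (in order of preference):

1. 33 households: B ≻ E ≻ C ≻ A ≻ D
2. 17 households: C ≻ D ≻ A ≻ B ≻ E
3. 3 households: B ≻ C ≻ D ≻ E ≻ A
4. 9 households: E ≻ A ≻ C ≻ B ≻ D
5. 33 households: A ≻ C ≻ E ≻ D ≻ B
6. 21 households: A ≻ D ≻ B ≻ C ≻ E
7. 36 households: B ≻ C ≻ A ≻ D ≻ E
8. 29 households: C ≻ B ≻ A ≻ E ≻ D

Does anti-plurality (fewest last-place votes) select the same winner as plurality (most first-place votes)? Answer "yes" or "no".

no

Anti-plurality — last-place votes: B 33, C 0, D 71, A 3, E 74. Winner: C.
Plurality — first-place votes: B 72, C 46, D 0, A 54, E 9. Winner: B.
The two methods disagree.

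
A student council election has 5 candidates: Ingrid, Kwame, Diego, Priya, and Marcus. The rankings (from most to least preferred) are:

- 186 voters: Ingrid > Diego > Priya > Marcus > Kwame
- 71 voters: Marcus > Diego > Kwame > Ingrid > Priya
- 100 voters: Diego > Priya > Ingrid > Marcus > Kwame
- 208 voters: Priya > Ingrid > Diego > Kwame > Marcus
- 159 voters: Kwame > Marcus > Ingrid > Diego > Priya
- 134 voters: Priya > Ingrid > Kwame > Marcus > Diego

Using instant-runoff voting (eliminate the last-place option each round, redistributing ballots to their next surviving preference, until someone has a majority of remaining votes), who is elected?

Round 1: Ingrid 186, Kwame 159, Diego 100, Priya 342, Marcus 71. Eliminate Marcus.
Round 2: Ingrid 186, Kwame 159, Diego 171, Priya 342. Eliminate Kwame.
Round 3: Ingrid 345, Diego 171, Priya 342. Eliminate Diego.
Round 4: Ingrid 416, Priya 442. Priya has a majority.

Priya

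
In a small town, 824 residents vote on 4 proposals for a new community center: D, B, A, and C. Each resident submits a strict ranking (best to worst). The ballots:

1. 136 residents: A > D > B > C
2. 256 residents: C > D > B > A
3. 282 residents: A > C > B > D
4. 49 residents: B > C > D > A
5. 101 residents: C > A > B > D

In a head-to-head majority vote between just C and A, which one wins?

A

Voters preferring C to A: 406; preferring A to C: 418.
A wins the head-to-head.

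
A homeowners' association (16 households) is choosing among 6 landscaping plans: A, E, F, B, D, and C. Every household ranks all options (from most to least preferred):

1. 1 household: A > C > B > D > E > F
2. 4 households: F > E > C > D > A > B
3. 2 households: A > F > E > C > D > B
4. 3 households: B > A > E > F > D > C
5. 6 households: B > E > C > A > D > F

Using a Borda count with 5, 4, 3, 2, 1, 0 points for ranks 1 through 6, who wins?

A: 1·5 + 4·1 + 2·5 + 3·4 + 6·2 = 43
E: 1·1 + 4·4 + 2·3 + 3·3 + 6·4 = 56
F: 1·0 + 4·5 + 2·4 + 3·2 + 6·0 = 34
B: 1·3 + 4·0 + 2·0 + 3·5 + 6·5 = 48
D: 1·2 + 4·2 + 2·1 + 3·1 + 6·1 = 21
C: 1·4 + 4·3 + 2·2 + 3·0 + 6·3 = 38
E has the highest Borda score (56).

E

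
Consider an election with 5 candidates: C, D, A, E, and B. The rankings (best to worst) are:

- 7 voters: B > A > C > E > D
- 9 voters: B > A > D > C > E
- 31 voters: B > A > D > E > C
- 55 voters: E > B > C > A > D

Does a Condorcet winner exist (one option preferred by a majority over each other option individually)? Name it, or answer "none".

E

E vs C: 86–16 for E.
E vs D: 62–40 for E.
E vs A: 55–47 for E.
E vs B: 55–47 for E.
E beats every other option head-to-head.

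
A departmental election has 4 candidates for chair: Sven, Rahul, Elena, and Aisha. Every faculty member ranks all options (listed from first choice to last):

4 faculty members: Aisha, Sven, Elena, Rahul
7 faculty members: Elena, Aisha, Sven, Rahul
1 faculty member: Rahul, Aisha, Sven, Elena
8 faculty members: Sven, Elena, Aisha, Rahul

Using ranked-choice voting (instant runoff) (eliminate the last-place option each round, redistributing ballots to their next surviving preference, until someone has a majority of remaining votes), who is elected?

Sven

Round 1: Sven 8, Rahul 1, Elena 7, Aisha 4. Eliminate Rahul.
Round 2: Sven 8, Elena 7, Aisha 5. Eliminate Aisha.
Round 3: Sven 13, Elena 7. Sven has a majority.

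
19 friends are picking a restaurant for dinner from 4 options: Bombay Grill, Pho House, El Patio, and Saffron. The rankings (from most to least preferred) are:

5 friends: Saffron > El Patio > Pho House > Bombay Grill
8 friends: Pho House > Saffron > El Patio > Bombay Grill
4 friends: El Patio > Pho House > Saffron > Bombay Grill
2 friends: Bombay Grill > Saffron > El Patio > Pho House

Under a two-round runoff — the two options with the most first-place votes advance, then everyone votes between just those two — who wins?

Pho House

Round 1 first-place votes: Bombay Grill 2, Pho House 8, El Patio 4, Saffron 5.
Pho House and Saffron advance.
Runoff: Pho House is preferred to Saffron by 12 voters; Saffron by 7.
Pho House wins the runoff.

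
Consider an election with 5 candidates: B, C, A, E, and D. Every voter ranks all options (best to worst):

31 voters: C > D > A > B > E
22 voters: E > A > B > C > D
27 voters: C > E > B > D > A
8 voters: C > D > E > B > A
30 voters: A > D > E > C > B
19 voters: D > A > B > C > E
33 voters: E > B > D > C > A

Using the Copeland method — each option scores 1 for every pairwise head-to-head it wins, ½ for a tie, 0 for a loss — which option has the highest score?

C

B: loses to C, A, E, and D → score 0.
C: beats B, A, and D; ties E → score 3.5.
A: beats B; loses to C, E, and D → score 1.
E: beats B and A; ties C; loses to D → score 2.5.
D: beats B, A, and E; loses to C → score 3.
C has the best pairwise record.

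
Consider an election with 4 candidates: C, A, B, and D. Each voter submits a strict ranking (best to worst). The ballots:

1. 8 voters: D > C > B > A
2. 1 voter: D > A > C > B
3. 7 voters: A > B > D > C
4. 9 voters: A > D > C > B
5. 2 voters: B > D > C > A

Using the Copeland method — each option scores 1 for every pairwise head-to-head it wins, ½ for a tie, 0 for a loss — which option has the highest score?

C: beats B; loses to A and D → score 1.
A: beats C, B, and D → score 3.
B: loses to C, A, and D → score 0.
D: beats C and B; loses to A → score 2.
A has the best pairwise record.

A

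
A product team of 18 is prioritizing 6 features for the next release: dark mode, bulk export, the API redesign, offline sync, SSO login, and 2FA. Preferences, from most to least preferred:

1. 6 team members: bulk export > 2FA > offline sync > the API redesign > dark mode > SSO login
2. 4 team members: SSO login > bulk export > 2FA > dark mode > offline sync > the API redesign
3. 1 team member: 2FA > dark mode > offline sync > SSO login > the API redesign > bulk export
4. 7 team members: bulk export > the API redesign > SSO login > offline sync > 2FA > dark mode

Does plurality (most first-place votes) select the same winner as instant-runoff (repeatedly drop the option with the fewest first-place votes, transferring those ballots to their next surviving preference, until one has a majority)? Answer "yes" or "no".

Plurality — first-place votes: dark mode 0, bulk export 13, the API redesign 0, offline sync 0, SSO login 4, 2FA 1. Winner: bulk export.
Instant-runoff — R1 dark mode 0, bulk export 13, the API redesign 0, offline sync 0, SSO login 4, 2FA 1 (bulk export winner). Winner: bulk export.
The two methods agree.

yes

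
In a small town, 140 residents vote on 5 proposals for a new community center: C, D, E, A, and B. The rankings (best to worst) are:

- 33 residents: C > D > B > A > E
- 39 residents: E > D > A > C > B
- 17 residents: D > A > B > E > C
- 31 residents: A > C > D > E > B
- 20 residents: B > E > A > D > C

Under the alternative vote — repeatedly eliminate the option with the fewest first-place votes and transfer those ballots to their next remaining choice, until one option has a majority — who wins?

Round 1: C 33, D 17, E 39, A 31, B 20. Eliminate D.
Round 2: C 33, E 39, A 48, B 20. Eliminate B.
Round 3: C 33, E 59, A 48. Eliminate C.
Round 4: E 59, A 81. A has a majority.

A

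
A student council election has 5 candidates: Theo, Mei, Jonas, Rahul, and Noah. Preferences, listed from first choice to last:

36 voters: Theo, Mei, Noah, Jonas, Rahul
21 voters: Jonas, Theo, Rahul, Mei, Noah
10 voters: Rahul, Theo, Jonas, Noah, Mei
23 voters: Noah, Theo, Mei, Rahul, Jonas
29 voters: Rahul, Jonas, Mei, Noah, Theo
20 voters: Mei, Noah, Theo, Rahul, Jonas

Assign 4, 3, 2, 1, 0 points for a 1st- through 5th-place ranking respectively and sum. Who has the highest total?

Theo

Theo: 36·4 + 21·3 + 10·3 + 23·3 + 29·0 + 20·2 = 346
Mei: 36·3 + 21·1 + 10·0 + 23·2 + 29·2 + 20·4 = 313
Jonas: 36·1 + 21·4 + 10·2 + 23·0 + 29·3 + 20·0 = 227
Rahul: 36·0 + 21·2 + 10·4 + 23·1 + 29·4 + 20·1 = 241
Noah: 36·2 + 21·0 + 10·1 + 23·4 + 29·1 + 20·3 = 263
Theo has the highest Borda score (346).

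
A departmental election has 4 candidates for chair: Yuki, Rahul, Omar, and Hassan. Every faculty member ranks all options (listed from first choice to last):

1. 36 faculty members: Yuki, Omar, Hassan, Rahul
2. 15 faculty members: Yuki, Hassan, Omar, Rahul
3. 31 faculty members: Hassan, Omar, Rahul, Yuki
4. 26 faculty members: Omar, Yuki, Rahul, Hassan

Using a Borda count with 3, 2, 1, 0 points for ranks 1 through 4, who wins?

Yuki: 36·3 + 15·3 + 31·0 + 26·2 = 205
Rahul: 36·0 + 15·0 + 31·1 + 26·1 = 57
Omar: 36·2 + 15·1 + 31·2 + 26·3 = 227
Hassan: 36·1 + 15·2 + 31·3 + 26·0 = 159
Omar has the highest Borda score (227).

Omar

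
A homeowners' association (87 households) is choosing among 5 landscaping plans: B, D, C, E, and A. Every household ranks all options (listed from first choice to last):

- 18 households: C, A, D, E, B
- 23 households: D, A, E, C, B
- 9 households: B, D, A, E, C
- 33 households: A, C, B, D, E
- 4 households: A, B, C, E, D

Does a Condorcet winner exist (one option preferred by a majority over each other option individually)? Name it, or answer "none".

A

A vs B: 78–9 for A.
A vs D: 55–32 for A.
A vs C: 69–18 for A.
A vs E: 87–0 for A.
A beats every other option head-to-head.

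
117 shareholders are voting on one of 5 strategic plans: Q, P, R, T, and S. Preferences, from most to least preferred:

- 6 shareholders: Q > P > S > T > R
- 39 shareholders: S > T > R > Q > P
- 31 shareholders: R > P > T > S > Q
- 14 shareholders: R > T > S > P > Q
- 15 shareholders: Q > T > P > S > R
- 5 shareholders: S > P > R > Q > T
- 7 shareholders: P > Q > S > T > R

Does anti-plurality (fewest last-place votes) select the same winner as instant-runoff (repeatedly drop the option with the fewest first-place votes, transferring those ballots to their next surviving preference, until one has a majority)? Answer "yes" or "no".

yes

Anti-plurality — last-place votes: Q 45, P 39, R 28, T 5, S 0. Winner: S.
Instant-runoff — R1 Q 21, P 7, R 45, T 0, S 44 (T out); R2 Q 21, P 7, R 45, S 44 (P out); R3 Q 28, R 45, S 44 (Q out); R4 R 45, S 72 (S winner). Winner: S.
The two methods agree.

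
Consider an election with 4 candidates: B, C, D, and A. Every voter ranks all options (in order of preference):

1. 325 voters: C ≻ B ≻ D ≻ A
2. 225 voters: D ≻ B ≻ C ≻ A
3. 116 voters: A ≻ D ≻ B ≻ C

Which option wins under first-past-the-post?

C

First-place votes: B 0, C 325, D 225, A 116.
C has the most first-place votes.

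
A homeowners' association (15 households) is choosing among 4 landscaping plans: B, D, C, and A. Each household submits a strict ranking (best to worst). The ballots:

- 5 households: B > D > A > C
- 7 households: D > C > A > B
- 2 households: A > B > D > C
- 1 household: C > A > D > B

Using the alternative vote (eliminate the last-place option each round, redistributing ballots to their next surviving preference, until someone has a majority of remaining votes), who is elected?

Round 1: B 5, D 7, C 1, A 2. Eliminate C.
Round 2: B 5, D 7, A 3. Eliminate A.
Round 3: B 7, D 8. D has a majority.

D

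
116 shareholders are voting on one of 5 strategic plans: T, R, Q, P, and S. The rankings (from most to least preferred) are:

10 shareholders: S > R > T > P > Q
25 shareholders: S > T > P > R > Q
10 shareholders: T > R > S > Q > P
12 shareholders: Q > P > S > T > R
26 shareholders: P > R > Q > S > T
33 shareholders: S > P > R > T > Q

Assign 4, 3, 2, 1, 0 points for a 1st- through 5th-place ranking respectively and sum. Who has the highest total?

T: 10·2 + 25·3 + 10·4 + 12·1 + 26·0 + 33·1 = 180
R: 10·3 + 25·1 + 10·3 + 12·0 + 26·3 + 33·2 = 229
Q: 10·0 + 25·0 + 10·1 + 12·4 + 26·2 + 33·0 = 110
P: 10·1 + 25·2 + 10·0 + 12·3 + 26·4 + 33·3 = 299
S: 10·4 + 25·4 + 10·2 + 12·2 + 26·1 + 33·4 = 342
S has the highest Borda score (342).

S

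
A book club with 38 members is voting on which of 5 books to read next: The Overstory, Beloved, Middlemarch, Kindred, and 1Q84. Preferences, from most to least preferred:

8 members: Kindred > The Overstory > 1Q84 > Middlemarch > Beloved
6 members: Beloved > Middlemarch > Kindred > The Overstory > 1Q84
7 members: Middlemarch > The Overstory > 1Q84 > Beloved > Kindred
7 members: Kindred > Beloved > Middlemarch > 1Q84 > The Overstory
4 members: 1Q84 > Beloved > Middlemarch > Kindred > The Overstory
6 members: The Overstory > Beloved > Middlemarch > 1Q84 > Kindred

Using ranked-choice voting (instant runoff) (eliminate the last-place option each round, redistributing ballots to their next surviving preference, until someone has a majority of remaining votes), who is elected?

Beloved

Round 1: The Overstory 6, Beloved 6, Middlemarch 7, Kindred 15, 1Q84 4. Eliminate 1Q84.
Round 2: The Overstory 6, Beloved 10, Middlemarch 7, Kindred 15. Eliminate The Overstory.
Round 3: Beloved 16, Middlemarch 7, Kindred 15. Eliminate Middlemarch.
Round 4: Beloved 23, Kindred 15. Beloved has a majority.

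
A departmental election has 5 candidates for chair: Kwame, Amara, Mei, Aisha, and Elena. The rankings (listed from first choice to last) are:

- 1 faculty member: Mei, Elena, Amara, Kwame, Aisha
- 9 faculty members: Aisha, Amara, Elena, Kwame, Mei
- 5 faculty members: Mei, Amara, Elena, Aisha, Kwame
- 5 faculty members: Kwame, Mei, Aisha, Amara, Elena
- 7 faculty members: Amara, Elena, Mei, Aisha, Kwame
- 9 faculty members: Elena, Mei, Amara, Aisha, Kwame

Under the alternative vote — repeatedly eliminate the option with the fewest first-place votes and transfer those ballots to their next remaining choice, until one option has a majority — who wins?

Round 1: Kwame 5, Amara 7, Mei 6, Aisha 9, Elena 9. Eliminate Kwame.
Round 2: Amara 7, Mei 11, Aisha 9, Elena 9. Eliminate Amara.
Round 3: Mei 11, Aisha 9, Elena 16. Eliminate Aisha.
Round 4: Mei 11, Elena 25. Elena has a majority.

Elena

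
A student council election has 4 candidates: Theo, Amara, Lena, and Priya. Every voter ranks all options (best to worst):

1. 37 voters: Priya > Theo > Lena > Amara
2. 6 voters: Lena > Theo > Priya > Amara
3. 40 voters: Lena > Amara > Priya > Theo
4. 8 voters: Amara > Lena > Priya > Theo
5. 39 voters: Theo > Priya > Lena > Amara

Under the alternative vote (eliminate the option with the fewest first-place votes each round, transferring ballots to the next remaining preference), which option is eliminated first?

Amara

Round 1: Theo 39, Amara 8, Lena 46, Priya 37. Eliminate Amara.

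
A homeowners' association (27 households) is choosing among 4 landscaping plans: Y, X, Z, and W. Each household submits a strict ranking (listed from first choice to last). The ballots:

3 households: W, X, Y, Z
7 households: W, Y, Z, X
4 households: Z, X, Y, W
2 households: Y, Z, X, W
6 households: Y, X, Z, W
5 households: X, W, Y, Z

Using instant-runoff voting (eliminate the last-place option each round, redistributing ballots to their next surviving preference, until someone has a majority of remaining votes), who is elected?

Round 1: Y 8, X 5, Z 4, W 10. Eliminate Z.
Round 2: Y 8, X 9, W 10. Eliminate Y.
Round 3: X 17, W 10. X has a majority.

X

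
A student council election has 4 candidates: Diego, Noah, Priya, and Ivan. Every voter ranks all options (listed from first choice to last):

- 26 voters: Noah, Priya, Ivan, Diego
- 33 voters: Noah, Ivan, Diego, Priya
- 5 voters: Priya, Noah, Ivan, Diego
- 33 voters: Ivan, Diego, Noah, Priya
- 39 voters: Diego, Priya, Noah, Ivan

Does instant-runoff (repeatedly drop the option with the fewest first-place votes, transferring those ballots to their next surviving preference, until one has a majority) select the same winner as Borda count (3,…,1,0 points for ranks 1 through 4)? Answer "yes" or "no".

Instant-runoff — R1 Diego 39, Noah 59, Priya 5, Ivan 33 (Priya out); R2 Diego 39, Noah 64, Ivan 33 (Ivan out); R3 Diego 72, Noah 64 (Diego winner). Winner: Diego.
Borda — scores: Diego 216, Noah 259, Priya 145, Ivan 196. Winner: Noah.
The two methods disagree.

no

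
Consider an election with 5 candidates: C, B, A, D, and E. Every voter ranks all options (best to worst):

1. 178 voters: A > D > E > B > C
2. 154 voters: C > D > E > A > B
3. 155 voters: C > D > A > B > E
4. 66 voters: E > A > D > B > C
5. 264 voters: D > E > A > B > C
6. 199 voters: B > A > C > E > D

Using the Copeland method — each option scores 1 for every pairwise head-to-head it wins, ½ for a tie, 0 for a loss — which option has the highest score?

D

C: ties D and E; loses to B and A → score 1.
B: beats C; loses to A, D, and E → score 1.
A: beats C, B, and E; loses to D → score 3.
D: beats B, A, and E; ties C → score 3.5.
E: beats B; ties C; loses to A and D → score 1.5.
D has the best pairwise record.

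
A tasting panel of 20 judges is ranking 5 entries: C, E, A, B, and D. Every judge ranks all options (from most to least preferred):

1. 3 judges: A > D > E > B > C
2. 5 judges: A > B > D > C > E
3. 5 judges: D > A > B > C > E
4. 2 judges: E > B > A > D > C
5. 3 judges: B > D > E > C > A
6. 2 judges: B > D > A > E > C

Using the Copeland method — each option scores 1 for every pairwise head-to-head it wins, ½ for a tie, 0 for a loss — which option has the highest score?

A

C: ties E; loses to A, B, and D → score 0.5.
E: ties C; loses to A, B, and D → score 0.5.
A: beats C, E, and B; ties D → score 3.5.
B: beats C, E, and D; loses to A → score 3.
D: beats C and E; ties A; loses to B → score 2.5.
A has the best pairwise record.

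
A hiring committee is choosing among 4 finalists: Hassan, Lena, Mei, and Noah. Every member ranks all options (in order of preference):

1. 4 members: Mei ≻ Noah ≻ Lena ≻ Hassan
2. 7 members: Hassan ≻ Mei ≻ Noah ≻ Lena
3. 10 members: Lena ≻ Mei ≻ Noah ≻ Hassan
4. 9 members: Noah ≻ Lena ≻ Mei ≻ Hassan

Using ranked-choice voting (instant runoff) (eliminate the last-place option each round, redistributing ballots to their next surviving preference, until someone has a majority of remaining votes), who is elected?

Round 1: Hassan 7, Lena 10, Mei 4, Noah 9. Eliminate Mei.
Round 2: Hassan 7, Lena 10, Noah 13. Eliminate Hassan.
Round 3: Lena 10, Noah 20. Noah has a majority.

Noah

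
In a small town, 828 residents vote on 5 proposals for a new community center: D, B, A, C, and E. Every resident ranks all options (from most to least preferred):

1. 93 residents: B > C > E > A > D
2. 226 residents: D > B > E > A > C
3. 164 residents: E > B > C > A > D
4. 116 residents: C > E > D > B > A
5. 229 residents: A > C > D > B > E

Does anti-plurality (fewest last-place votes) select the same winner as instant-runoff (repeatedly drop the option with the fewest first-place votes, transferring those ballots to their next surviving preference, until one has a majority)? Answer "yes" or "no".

Anti-plurality — last-place votes: D 257, B 0, A 116, C 226, E 229. Winner: B.
Instant-runoff — R1 D 226, B 93, A 229, C 116, E 164 (B out); R2 D 226, A 229, C 209, E 164 (E out); R3 D 226, A 229, C 373 (D out); R4 A 455, C 373 (A winner). Winner: A.
The two methods disagree.

no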